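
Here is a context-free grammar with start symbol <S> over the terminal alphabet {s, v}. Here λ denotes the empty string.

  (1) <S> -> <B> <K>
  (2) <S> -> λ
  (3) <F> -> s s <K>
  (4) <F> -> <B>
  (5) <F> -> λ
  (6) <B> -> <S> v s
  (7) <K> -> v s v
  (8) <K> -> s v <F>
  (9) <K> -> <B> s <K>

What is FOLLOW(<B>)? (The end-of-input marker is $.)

{$, s, v}

FIRST(<S>) = {λ, v}  (via <B> <K>)
FIRST(<B>) = {v}  (via <S> v s)
FIRST(<F>) = {λ, s, v}  (via <B>)
FIRST(<K>) = {s, v}  (via <B> s <K>)
FOLLOW(<S>) includes $ since <S> is the start symbol.
FOLLOW(<S>): in <B>-><S> v s, <S> is followed by v s with FIRST {v}. Thus FOLLOW(<S>) = {$, v}.
FOLLOW(<F>): in <K>->s v <F>, the suffix after <F> is empty, so FOLLOW(<F>) ⊇ FOLLOW(<K>) = {$, v}. Thus FOLLOW(<F>) = {$, v}.
FOLLOW(<B>): in <S>-><B> <K>, <B> is followed by <K> with FIRST {s, v}; in <F>-><B>, the suffix after <B> is empty, so FOLLOW(<B>) ⊇ FOLLOW(<F>) = {$, v}; in <K>-><B> s <K>, <B> is followed by s <K> with FIRST {s}. Thus FOLLOW(<B>) = {$, s, v}.
FOLLOW(<K>): in <S>-><B> <K>, the suffix after <K> is empty, so FOLLOW(<K>) ⊇ FOLLOW(<S>) = {$, v}; in <F>->s s <K>, the suffix after <K> is empty, so FOLLOW(<K>) ⊇ FOLLOW(<F>) = {$, v}; in <K>-><B> s <K>, the suffix after <K> is empty (adds nothing new). Thus FOLLOW(<K>) = {$, v}.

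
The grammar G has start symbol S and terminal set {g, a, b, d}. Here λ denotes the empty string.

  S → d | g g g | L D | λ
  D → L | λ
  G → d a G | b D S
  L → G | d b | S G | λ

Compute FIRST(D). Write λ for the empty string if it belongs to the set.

FIRST(G) = {b, d}
FIRST(S) = {λ, b, d, g}  (via L D)
FIRST(L) = {λ, b, d, g}  (via G, S G)
FIRST(D) = {λ, b, d, g}  (via L)

{λ, b, d, g}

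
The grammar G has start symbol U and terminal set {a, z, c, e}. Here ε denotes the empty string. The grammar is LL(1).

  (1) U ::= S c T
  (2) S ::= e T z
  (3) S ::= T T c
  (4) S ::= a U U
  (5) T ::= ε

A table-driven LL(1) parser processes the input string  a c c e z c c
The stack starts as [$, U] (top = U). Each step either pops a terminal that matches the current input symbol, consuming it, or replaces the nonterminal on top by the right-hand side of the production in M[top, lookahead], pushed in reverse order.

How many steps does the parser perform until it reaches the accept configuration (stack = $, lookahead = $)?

19

      Stack              Input            Action
   1  $ U                a c c e z c c $  expand U ::= S c T
   2  $ T c S            a c c e z c c $  expand S ::= a U U
   3  $ T c U U a        a c c e z c c $  match a
   4  $ T c U U          c c e z c c $    expand U ::= S c T
   5  $ T c U T c S      c c e z c c $    expand S ::= T T c
   6  $ T c U T c c T T  c c e z c c $    expand T ::= ε
   7  $ T c U T c c T    c c e z c c $    expand T ::= ε
   8  $ T c U T c c      c c e z c c $    match c
   9  $ T c U T c        c e z c c $      match c
  10  $ T c U T          e z c c $        expand T ::= ε
  11  $ T c U            e z c c $        expand U ::= S c T
  12  $ T c T c S        e z c c $        expand S ::= e T z
  13  $ T c T c z T e    e z c c $        match e
  14  $ T c T c z T      z c c $          expand T ::= ε
  15  $ T c T c z        z c c $          match z
  16  $ T c T c          c c $            match c
  17  $ T c T            c $              expand T ::= ε
  18  $ T c              c $              match c
  19  $ T                $                expand T ::= ε
Accept reached after 19 steps.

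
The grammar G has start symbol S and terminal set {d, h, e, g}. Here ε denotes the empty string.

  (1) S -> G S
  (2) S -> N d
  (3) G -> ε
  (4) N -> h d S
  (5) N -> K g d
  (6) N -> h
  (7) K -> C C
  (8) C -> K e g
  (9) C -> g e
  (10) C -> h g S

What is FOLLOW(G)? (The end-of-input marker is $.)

{g, h}

FIRST(G) = {ε}
FIRST(S) = {g, h}  (via G S, N d)
FIRST(N) = {g, h}  (via K g d)
FIRST(K) = {g, h}  (via C C)
FIRST(C) = {g, h}  (via K e g)
FOLLOW(S) includes $ since S is the start symbol.
FOLLOW(G): in S->G S, G is followed by S with FIRST {g, h}. Thus FOLLOW(G) = {g, h}.
FOLLOW(N): in S->N d, N is followed by d with FIRST {d}. Thus FOLLOW(N) = {d}.
FOLLOW(K): in N->K g d, K is followed by g d with FIRST {g}; in C->K e g, K is followed by e g with FIRST {e}. Thus FOLLOW(K) = {e, g}.
FOLLOW(C): in K->C C (occurrence 1), C is followed by C with FIRST {g, h}; in K->C C (occurrence 2), the suffix after C is empty, so FOLLOW(C) ⊇ FOLLOW(K) = {e, g}. Thus FOLLOW(C) = {e, g, h}.
FOLLOW(S): in S->G S, the suffix after S is empty (adds nothing new); in N->h d S, the suffix after S is empty, so FOLLOW(S) ⊇ FOLLOW(N) = {d}; in C->h g S, the suffix after S is empty, so FOLLOW(S) ⊇ FOLLOW(C) = {e, g, h}. Thus FOLLOW(S) = {$, d, e, g, h}.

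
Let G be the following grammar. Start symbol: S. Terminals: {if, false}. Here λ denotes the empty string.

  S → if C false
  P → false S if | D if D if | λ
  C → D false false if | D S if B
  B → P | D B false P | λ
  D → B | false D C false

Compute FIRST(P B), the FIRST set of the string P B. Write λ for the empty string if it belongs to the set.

{λ, false, if}

FIRST(S): from S→if C false we get {if}. So FIRST(S) = {if}.
FIRST(P): from P→false S if we get {false}; from P→D if D if we get {false, if}; from P→λ we get {λ}. So FIRST(P) = {λ, false, if}.
FIRST(C): from C→D false false if we get {false, if}; from C→D S if B we get {false, if}. So FIRST(C) = {false, if}.
FIRST(B): from B→P we get {λ, false, if}; from B→D B false P we get {false, if}; from B→λ we get {λ}. So FIRST(B) = {λ, false, if}.
FIRST(D): from D→B we get {λ, false, if}; from D→false D C false we get {false}. So FIRST(D) = {λ, false, if}.
FIRST(P B): take FIRST of each symbol in turn, carrying on past any symbol whose FIRST contains λ; result {λ, false, if}.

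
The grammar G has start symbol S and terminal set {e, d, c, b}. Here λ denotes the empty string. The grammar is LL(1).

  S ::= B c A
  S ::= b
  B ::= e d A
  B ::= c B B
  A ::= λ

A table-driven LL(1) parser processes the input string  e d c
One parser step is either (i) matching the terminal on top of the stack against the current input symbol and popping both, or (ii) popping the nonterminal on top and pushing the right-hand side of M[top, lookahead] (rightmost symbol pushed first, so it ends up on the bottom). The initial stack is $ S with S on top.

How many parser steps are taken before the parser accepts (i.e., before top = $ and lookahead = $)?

7

     Stack        Input    Action
  1  $ S          e d c $  expand S ::= B c A
  2  $ A c B      e d c $  expand B ::= e d A
  3  $ A c A d e  e d c $  match e
  4  $ A c A d    d c $    match d
  5  $ A c A      c $      expand A ::= λ
  6  $ A c        c $      match c
  7  $ A          $        expand A ::= λ
Accept reached after 7 steps.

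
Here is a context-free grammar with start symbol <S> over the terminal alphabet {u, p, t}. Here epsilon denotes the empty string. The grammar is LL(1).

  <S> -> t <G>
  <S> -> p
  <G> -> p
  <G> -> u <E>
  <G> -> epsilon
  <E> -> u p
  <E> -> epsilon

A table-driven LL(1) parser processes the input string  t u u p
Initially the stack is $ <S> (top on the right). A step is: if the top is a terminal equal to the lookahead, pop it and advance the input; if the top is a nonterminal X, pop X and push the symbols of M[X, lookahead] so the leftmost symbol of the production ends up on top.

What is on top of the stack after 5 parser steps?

     Stack    Input      Action
  1  $ <S>    t u u p $  expand <S> -> t <G>
  2  $ <G> t  t u u p $  match t
  3  $ <G>    u u p $    expand <G> -> u <E>
  4  $ <E> u  u u p $    match u
  5  $ <E>    u p $      expand <E> -> u p
Stack after step 5: $ p u (top = u).

u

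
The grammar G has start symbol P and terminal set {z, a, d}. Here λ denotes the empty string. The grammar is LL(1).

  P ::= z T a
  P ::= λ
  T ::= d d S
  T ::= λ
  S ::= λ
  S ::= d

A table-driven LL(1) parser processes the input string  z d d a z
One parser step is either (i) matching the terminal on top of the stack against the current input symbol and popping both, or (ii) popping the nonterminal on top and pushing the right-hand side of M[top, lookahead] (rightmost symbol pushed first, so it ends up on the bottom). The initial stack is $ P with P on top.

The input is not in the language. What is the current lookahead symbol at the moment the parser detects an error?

z

step 1: stack=$ P  input=z d d a z $  — expand P ::= z T a
step 2: stack=$ a T z  input=z d d a z $  — match z
step 3: stack=$ a T  input=d d a z $  — expand T ::= d d S
step 4: stack=$ a S d d  input=d d a z $  — match d
step 5: stack=$ a S d  input=d a z $  — match d
step 6: stack=$ a S  input=a z $  — expand S ::= λ
step 7: stack=$ a  input=a z $  — match a
step 8: stack=$  input=z $  — error: stack empty but input remains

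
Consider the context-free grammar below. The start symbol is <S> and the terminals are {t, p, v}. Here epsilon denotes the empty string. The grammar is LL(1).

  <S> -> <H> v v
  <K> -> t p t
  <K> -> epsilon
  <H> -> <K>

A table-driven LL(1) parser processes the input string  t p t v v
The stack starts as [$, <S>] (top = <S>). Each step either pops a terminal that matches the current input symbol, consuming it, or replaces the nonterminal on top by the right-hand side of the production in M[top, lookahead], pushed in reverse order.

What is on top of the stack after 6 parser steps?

v

step 1: stack=$ <S>  input=t p t v v $  — expand <S> -> <H> v v
step 2: stack=$ v v <H>  input=t p t v v $  — expand <H> -> <K>
step 3: stack=$ v v <K>  input=t p t v v $  — expand <K> -> t p t
step 4: stack=$ v v t p t  input=t p t v v $  — match t
step 5: stack=$ v v t p  input=p t v v $  — match p
step 6: stack=$ v v t  input=t v v $  — match t
Stack after step 6: $ v v (top = v).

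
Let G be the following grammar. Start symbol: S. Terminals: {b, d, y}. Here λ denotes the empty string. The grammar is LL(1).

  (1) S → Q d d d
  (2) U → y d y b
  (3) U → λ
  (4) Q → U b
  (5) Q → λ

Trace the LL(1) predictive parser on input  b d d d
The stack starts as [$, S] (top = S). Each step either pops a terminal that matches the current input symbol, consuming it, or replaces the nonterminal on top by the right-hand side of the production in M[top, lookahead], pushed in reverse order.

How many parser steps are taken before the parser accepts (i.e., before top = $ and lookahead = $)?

7

step 1: stack=$ S  input=b d d d $  — expand S → Q d d d
step 2: stack=$ d d d Q  input=b d d d $  — expand Q → U b
step 3: stack=$ d d d b U  input=b d d d $  — expand U → λ
step 4: stack=$ d d d b  input=b d d d $  — match b
step 5: stack=$ d d d  input=d d d $  — match d
step 6: stack=$ d d  input=d d $  — match d
step 7: stack=$ d  input=d $  — match d
Accept reached after 7 steps.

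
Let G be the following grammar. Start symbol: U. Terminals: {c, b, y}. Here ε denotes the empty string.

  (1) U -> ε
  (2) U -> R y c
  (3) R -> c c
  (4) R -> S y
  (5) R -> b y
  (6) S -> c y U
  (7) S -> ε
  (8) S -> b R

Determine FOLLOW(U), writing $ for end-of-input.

{$, y}

FIRST(S): from S->c y U we get {c}; from S->ε we get {ε}; from S->b R we get {b}. So FIRST(S) = {ε, b, c}.
FIRST(R): from R->c c we get {c}; from R->S y we get {b, c, y}; from R->b y we get {b}. So FIRST(R) = {b, c, y}.
FIRST(U): from U->ε we get {ε}; from U->R y c we get {b, c, y}. So FIRST(U) = {ε, b, c, y}.
FOLLOW(U) includes $ since U is the start symbol.
FOLLOW(S): in R->S y, S is followed by y with FIRST {y}. Thus FOLLOW(S) = {y}.
FOLLOW(U): in S->c y U, the suffix after U is empty, so FOLLOW(U) ⊇ FOLLOW(S) = {y}. Thus FOLLOW(U) = {$, y}.
FOLLOW(R): in U->R y c, R is followed by y c with FIRST {y}; in S->b R, the suffix after R is empty, so FOLLOW(R) ⊇ FOLLOW(S) = {y}. Thus FOLLOW(R) = {y}.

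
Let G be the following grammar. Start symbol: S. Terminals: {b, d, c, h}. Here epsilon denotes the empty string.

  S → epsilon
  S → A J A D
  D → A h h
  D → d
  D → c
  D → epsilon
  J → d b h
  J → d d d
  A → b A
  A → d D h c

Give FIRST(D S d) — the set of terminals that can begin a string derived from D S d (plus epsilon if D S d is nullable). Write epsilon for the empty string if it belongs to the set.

{b, c, d}

FIRST(J) = {d}
FIRST(A) = {b, d}
FIRST(S) = {epsilon, b, d}  (via A J A D)
FIRST(D) = {epsilon, b, c, d}  (via A h h)
FIRST(D S d): take FIRST of each symbol in turn, carrying on past any symbol whose FIRST contains epsilon; result {b, c, d}.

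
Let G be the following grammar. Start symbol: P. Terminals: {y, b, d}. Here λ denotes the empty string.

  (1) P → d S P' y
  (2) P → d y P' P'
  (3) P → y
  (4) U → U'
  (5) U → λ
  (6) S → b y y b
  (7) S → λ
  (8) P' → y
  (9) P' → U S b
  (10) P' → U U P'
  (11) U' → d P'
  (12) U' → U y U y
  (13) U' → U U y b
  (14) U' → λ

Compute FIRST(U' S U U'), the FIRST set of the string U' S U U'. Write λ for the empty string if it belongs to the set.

{λ, b, d, y}

FIRST(P): from P→d S P' y we get {d}; from P→d y P' P' we get {d}; from P→y we get {y}. So FIRST(P) = {d, y}.
FIRST(S): from S→b y y b we get {b}; from S→λ we get {λ}. So FIRST(S) = {λ, b}.
FIRST(U): from U→U' we get {λ, d, y}; from U→λ we get {λ}. So FIRST(U) = {λ, d, y}.
FIRST(P'): from P'→y we get {y}; from P'→U S b we get {b, d, y}; from P'→U U P' we get {b, d, y}. So FIRST(P') = {b, d, y}.
FIRST(U'): from U'→d P' we get {d}; from U'→U y U y we get {d, y}; from U'→U U y b we get {d, y}; from U'→λ we get {λ}. So FIRST(U') = {λ, d, y}.
FIRST(U' S U U'): take FIRST of each symbol in turn, carrying on past any symbol whose FIRST contains λ; result {λ, b, d, y}.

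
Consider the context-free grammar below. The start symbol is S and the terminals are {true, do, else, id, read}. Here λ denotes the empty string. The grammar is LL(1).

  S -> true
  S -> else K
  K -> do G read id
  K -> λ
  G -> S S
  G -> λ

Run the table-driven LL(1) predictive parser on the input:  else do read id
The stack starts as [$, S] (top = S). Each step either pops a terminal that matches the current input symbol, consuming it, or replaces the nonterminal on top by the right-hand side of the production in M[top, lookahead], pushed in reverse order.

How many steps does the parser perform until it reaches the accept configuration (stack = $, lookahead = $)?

7

     Stack           Input              Action
  1  $ S             else do read id $  expand S -> else K
  2  $ K else        else do read id $  match else
  3  $ K             do read id $       expand K -> do G read id
  4  $ id read G do  do read id $       match do
  5  $ id read G     read id $          expand G -> λ
  6  $ id read       read id $          match read
  7  $ id            id $               match id
Accept reached after 7 steps.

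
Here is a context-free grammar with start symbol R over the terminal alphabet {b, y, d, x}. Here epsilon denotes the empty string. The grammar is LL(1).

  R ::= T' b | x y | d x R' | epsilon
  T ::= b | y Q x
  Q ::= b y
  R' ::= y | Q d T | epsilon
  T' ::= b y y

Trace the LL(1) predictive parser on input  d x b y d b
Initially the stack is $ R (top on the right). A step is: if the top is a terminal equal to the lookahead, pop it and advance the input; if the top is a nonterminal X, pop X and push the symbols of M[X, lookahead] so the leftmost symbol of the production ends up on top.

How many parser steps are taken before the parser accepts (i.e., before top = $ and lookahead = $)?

10

      Stack      Input          Action
   1  $ R        d x b y d b $  expand R ::= d x R'
   2  $ R' x d   d x b y d b $  match d
   3  $ R' x     x b y d b $    match x
   4  $ R'       b y d b $      expand R' ::= Q d T
   5  $ T d Q    b y d b $      expand Q ::= b y
   6  $ T d y b  b y d b $      match b
   7  $ T d y    y d b $        match y
   8  $ T d      d b $          match d
   9  $ T        b $            expand T ::= b
  10  $ b        b $            match b
Accept reached after 10 steps.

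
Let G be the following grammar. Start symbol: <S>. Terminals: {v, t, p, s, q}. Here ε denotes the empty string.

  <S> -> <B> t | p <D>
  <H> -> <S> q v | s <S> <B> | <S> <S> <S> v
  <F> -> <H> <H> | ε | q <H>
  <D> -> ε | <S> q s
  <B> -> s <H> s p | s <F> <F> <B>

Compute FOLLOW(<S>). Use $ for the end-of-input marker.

{$, p, q, s, v}

FIRST(<B>) = {s}
FIRST(<S>) = {p, s}  (via <B> t)
FIRST(<H>) = {p, s}  (via <S> q v, <S> <S> <S> v)
FIRST(<D>) = {ε, p, s}  (via <S> q s)
FIRST(<F>) = {ε, p, q, s}  (via <H> <H>)
FOLLOW(<S>) includes $ since <S> is the start symbol.
FOLLOW(<S>): in <H>-><S> q v, <S> is followed by q v with FIRST {q}; in <H>->s <S> <B>, <S> is followed by <B> with FIRST {s}; in <H>-><S> <S> <S> v (occurrence 1), <S> is followed by <S> <S> v with FIRST {p, s}; in <H>-><S> <S> <S> v (occurrence 2), <S> is followed by <S> v with FIRST {p, s}; in <H>-><S> <S> <S> v (occurrence 3), <S> is followed by v with FIRST {v}; in <D>-><S> q s, <S> is followed by q s with FIRST {q}. Thus FOLLOW(<S>) = {$, p, q, s, v}.
FOLLOW(<F>): in <B>->s <F> <F> <B> (occurrence 1), <F> is followed by <F> <B> with FIRST {p, q, s}; in <B>->s <F> <F> <B> (occurrence 2), <F> is followed by <B> with FIRST {s}. Thus FOLLOW(<F>) = {p, q, s}.
FOLLOW(<H>): in <F>-><H> <H> (occurrence 1), <H> is followed by <H> with FIRST {p, s}; in <F>-><H> <H> (occurrence 2), the suffix after <H> is empty, so FOLLOW(<H>) ⊇ FOLLOW(<F>) = {p, q, s}; in <F>->q <H>, the suffix after <H> is empty, so FOLLOW(<H>) ⊇ FOLLOW(<F>) = {p, q, s}; in <B>->s <H> s p, <H> is followed by s p with FIRST {s}. Thus FOLLOW(<H>) = {p, q, s}.
FOLLOW(<D>): in <S>->p <D>, the suffix after <D> is empty, so FOLLOW(<D>) ⊇ FOLLOW(<S>) = {$, p, q, s, v}. Thus FOLLOW(<D>) = {$, p, q, s, v}.
FOLLOW(<B>): in <S>-><B> t, <B> is followed by t with FIRST {t}; in <H>->s <S> <B>, the suffix after <B> is empty, so FOLLOW(<B>) ⊇ FOLLOW(<H>) = {p, q, s}; in <B>->s <F> <F> <B>, the suffix after <B> is empty (adds nothing new). Thus FOLLOW(<B>) = {p, q, s, t}.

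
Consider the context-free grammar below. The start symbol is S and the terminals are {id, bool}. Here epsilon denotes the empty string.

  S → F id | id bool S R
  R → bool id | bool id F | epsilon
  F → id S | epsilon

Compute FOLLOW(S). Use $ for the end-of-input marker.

FIRST(R): from R→bool id we get {bool}; from R→bool id F we get {bool}; from R→epsilon we get {epsilon}. So FIRST(R) = {epsilon, bool}.
FIRST(F): from F→id S we get {id}; from F→epsilon we get {epsilon}. So FIRST(F) = {epsilon, id}.
FIRST(S): from S→F id we get {id}; from S→id bool S R we get {id}. So FIRST(S) = {id}.
FOLLOW(S) includes $ since S is the start symbol.
FOLLOW(S): in S→id bool S R, S is followed by R with FIRST {epsilon, bool}; in S→id bool S R, the suffix after S is nullable (adds nothing new); in F→id S, the suffix after S is empty, so FOLLOW(S) ⊇ FOLLOW(F) = {$, bool, id}. Thus FOLLOW(S) = {$, bool, id}.
FOLLOW(R): in S→id bool S R, the suffix after R is empty, so FOLLOW(R) ⊇ FOLLOW(S) = {$, bool, id}. Thus FOLLOW(R) = {$, bool, id}.
FOLLOW(F): in S→F id, F is followed by id with FIRST {id}; in R→bool id F, the suffix after F is empty, so FOLLOW(F) ⊇ FOLLOW(R) = {$, bool, id}. Thus FOLLOW(F) = {$, bool, id}.

{$, bool, id}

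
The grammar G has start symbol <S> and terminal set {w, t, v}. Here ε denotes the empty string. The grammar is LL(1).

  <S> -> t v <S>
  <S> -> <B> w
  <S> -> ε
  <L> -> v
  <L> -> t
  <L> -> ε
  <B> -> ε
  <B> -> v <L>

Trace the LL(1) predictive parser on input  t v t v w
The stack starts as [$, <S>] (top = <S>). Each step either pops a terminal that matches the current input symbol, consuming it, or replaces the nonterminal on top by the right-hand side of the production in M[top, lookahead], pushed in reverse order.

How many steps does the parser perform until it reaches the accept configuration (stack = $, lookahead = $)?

step 1: stack=$ <S>  input=t v t v w $  — expand <S> -> t v <S>
step 2: stack=$ <S> v t  input=t v t v w $  — match t
step 3: stack=$ <S> v  input=v t v w $  — match v
step 4: stack=$ <S>  input=t v w $  — expand <S> -> t v <S>
step 5: stack=$ <S> v t  input=t v w $  — match t
step 6: stack=$ <S> v  input=v w $  — match v
step 7: stack=$ <S>  input=w $  — expand <S> -> <B> w
step 8: stack=$ w <B>  input=w $  — expand <B> -> ε
step 9: stack=$ w  input=w $  — match w
Accept reached after 9 steps.

9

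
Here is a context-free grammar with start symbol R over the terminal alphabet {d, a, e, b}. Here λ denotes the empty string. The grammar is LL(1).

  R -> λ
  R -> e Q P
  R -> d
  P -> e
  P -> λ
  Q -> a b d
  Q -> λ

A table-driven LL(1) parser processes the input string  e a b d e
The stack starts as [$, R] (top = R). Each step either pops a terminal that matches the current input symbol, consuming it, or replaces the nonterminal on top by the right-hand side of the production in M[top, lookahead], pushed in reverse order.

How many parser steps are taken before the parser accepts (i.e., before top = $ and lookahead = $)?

8

step 1: stack=$ R  input=e a b d e $  — expand R -> e Q P
step 2: stack=$ P Q e  input=e a b d e $  — match e
step 3: stack=$ P Q  input=a b d e $  — expand Q -> a b d
step 4: stack=$ P d b a  input=a b d e $  — match a
step 5: stack=$ P d b  input=b d e $  — match b
step 6: stack=$ P d  input=d e $  — match d
step 7: stack=$ P  input=e $  — expand P -> e
step 8: stack=$ e  input=e $  — match e
Accept reached after 8 steps.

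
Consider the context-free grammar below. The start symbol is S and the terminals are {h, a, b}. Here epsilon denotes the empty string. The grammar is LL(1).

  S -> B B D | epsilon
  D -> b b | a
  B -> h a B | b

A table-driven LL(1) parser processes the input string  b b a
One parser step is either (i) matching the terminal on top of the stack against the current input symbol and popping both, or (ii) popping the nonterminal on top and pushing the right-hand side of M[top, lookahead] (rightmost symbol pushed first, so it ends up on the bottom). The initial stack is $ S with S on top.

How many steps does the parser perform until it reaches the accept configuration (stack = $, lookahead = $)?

step 1: stack=$ S  input=b b a $  — expand S -> B B D
step 2: stack=$ D B B  input=b b a $  — expand B -> b
step 3: stack=$ D B b  input=b b a $  — match b
step 4: stack=$ D B  input=b a $  — expand B -> b
step 5: stack=$ D b  input=b a $  — match b
step 6: stack=$ D  input=a $  — expand D -> a
step 7: stack=$ a  input=a $  — match a
Accept reached after 7 steps.

7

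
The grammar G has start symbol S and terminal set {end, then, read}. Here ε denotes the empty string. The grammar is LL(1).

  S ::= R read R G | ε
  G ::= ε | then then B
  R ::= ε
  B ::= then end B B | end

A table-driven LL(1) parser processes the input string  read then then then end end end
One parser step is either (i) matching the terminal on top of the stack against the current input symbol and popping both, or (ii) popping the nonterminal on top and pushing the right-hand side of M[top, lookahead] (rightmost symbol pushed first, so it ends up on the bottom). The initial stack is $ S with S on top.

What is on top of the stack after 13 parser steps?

end

step 1: stack=$ S  input=read then then then end end end $  — expand S ::= R read R G
step 2: stack=$ G R read R  input=read then then then end end end $  — expand R ::= ε
step 3: stack=$ G R read  input=read then then then end end end $  — match read
step 4: stack=$ G R  input=then then then end end end $  — expand R ::= ε
step 5: stack=$ G  input=then then then end end end $  — expand G ::= then then B
step 6: stack=$ B then then  input=then then then end end end $  — match then
step 7: stack=$ B then  input=then then end end end $  — match then
step 8: stack=$ B  input=then end end end $  — expand B ::= then end B B
step 9: stack=$ B B end then  input=then end end end $  — match then
step 10: stack=$ B B end  input=end end end $  — match end
step 11: stack=$ B B  input=end end $  — expand B ::= end
step 12: stack=$ B end  input=end end $  — match end
step 13: stack=$ B  input=end $  — expand B ::= end
Stack after step 13: $ end (top = end).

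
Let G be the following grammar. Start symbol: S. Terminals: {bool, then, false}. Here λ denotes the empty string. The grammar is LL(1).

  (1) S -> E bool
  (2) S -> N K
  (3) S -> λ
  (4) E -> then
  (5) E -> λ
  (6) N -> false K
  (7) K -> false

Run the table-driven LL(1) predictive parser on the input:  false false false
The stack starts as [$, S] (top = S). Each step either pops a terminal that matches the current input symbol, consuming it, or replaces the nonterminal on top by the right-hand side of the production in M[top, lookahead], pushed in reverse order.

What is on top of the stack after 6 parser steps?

step 1: stack=$ S  input=false false false $  — expand S -> N K
step 2: stack=$ K N  input=false false false $  — expand N -> false K
step 3: stack=$ K K false  input=false false false $  — match false
step 4: stack=$ K K  input=false false $  — expand K -> false
step 5: stack=$ K false  input=false false $  — match false
step 6: stack=$ K  input=false $  — expand K -> false
Stack after step 6: $ false (top = false).

false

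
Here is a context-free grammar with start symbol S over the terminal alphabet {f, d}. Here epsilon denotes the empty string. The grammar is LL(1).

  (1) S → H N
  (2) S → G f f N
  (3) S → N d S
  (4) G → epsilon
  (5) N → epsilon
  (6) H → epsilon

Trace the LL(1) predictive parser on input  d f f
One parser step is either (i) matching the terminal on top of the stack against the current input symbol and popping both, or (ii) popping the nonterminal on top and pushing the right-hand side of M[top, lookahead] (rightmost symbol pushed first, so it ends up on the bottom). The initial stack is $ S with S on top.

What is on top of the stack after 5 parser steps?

f

step 1: stack=$ S  input=d f f $  — expand S → N d S
step 2: stack=$ S d N  input=d f f $  — expand N → epsilon
step 3: stack=$ S d  input=d f f $  — match d
step 4: stack=$ S  input=f f $  — expand S → G f f N
step 5: stack=$ N f f G  input=f f $  — expand G → epsilon
Stack after step 5: $ N f f (top = f).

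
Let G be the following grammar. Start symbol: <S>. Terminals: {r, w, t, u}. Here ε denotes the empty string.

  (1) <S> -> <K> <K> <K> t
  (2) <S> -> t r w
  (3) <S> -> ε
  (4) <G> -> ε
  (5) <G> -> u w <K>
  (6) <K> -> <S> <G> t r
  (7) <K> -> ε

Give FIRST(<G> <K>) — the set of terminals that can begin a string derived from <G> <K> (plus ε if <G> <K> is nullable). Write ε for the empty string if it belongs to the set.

{ε, t, u}

FIRST(<G>): from <G>->ε we get {ε}; from <G>->u w <K> we get {u}. So FIRST(<G>) = {ε, u}.
FIRST(<S>): from <S>-><K> <K> <K> t we get {t, u}; from <S>->t r w we get {t}; from <S>->ε we get {ε}. So FIRST(<S>) = {ε, t, u}.
FIRST(<K>): from <K>-><S> <G> t r we get {t, u}; from <K>->ε we get {ε}. So FIRST(<K>) = {ε, t, u}.
FIRST(<G> <K>): take FIRST of each symbol in turn, carrying on past any symbol whose FIRST contains ε; result {ε, t, u}.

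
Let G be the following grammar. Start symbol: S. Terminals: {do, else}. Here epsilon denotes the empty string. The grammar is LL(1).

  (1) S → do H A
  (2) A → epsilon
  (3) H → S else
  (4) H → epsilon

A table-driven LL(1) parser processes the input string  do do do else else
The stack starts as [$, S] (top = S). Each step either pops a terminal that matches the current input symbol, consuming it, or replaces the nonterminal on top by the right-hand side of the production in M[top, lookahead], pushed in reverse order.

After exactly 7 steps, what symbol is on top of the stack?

do

     Stack              Input                 Action
  1  $ S                do do do else else $  expand S → do H A
  2  $ A H do           do do do else else $  match do
  3  $ A H              do do else else $     expand H → S else
  4  $ A else S         do do else else $     expand S → do H A
  5  $ A else A H do    do do else else $     match do
  6  $ A else A H       do else else $        expand H → S else
  7  $ A else A else S  do else else $        expand S → do H A
Stack after step 7: $ A else A else A H do (top = do).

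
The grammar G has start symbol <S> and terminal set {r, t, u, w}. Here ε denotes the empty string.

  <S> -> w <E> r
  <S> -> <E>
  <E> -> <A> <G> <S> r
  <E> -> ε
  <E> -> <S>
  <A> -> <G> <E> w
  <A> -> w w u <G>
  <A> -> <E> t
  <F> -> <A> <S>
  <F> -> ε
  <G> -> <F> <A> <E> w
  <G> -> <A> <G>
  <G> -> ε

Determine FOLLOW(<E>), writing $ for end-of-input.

{$, r, t, w}

FIRST(<S>): from <S>->w <E> r we get {w}; from <S>-><E> we get {ε, t, w}. So FIRST(<S>) = {ε, t, w}.
FIRST(<E>): from <E>-><A> <G> <S> r we get {t, w}; from <E>->ε we get {ε}; from <E>-><S> we get {ε, t, w}. So FIRST(<E>) = {ε, t, w}.
FIRST(<A>): from <A>-><G> <E> w we get {t, w}; from <A>->w w u <G> we get {w}; from <A>-><E> t we get {t, w}. So FIRST(<A>) = {t, w}.
FIRST(<F>): from <F>-><A> <S> we get {t, w}; from <F>->ε we get {ε}. So FIRST(<F>) = {ε, t, w}.
FIRST(<G>): from <G>-><F> <A> <E> w we get {t, w}; from <G>-><A> <G> we get {t, w}; from <G>->ε we get {ε}. So FIRST(<G>) = {ε, t, w}.
FOLLOW(<S>) includes $ since <S> is the start symbol.
FOLLOW(<F>): in <G>-><F> <A> <E> w, <F> is followed by <A> <E> w with FIRST {t, w}. Thus FOLLOW(<F>) = {t, w}.
FOLLOW(<S>): in <E>-><A> <G> <S> r, <S> is followed by r with FIRST {r}; in <E>-><S>, the suffix after <S> is empty, so FOLLOW(<S>) ⊇ FOLLOW(<E>) = {$, r, t, w}; in <F>-><A> <S>, the suffix after <S> is empty, so FOLLOW(<S>) ⊇ FOLLOW(<F>) = {t, w}. Thus FOLLOW(<S>) = {$, r, t, w}.
FOLLOW(<E>): in <S>->w <E> r, <E> is followed by r with FIRST {r}; in <S>-><E>, the suffix after <E> is empty, so FOLLOW(<E>) ⊇ FOLLOW(<S>) = {$, r, t, w}; in <A>-><G> <E> w, <E> is followed by w with FIRST {w}; in <A>-><E> t, <E> is followed by t with FIRST {t}; in <G>-><F> <A> <E> w, <E> is followed by w with FIRST {w}. Thus FOLLOW(<E>) = {$, r, t, w}.
FOLLOW(<A>): in <E>-><A> <G> <S> r, <A> is followed by <G> <S> r with FIRST {r, t, w}; in <F>-><A> <S>, <A> is followed by <S> with FIRST {ε, t, w}; in <F>-><A> <S>, the suffix after <A> is nullable, so FOLLOW(<A>) ⊇ FOLLOW(<F>) = {t, w}; in <G>-><F> <A> <E> w, <A> is followed by <E> w with FIRST {t, w}; in <G>-><A> <G>, <A> is followed by <G> with FIRST {ε, t, w}; in <G>-><A> <G>, the suffix after <A> is nullable, so FOLLOW(<A>) ⊇ FOLLOW(<G>) = {r, t, w}. Thus FOLLOW(<A>) = {r, t, w}.
FOLLOW(<G>): in <E>-><A> <G> <S> r, <G> is followed by <S> r with FIRST {r, t, w}; in <A>-><G> <E> w, <G> is followed by <E> w with FIRST {t, w}; in <A>->w w u <G>, the suffix after <G> is empty, so FOLLOW(<G>) ⊇ FOLLOW(<A>) = {r, t, w}; in <G>-><A> <G>, the suffix after <G> is empty (adds nothing new). Thus FOLLOW(<G>) = {r, t, w}.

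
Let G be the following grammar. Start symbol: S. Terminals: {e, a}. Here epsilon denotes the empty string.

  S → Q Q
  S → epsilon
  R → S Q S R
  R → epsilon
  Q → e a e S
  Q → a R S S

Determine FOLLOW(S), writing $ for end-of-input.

{$, a, e}

FIRST(Q): from Q→e a e S we get {e}; from Q→a R S S we get {a}. So FIRST(Q) = {a, e}.
FIRST(S): from S→Q Q we get {a, e}; from S→epsilon we get {epsilon}. So FIRST(S) = {epsilon, a, e}.
FIRST(R): from R→S Q S R we get {a, e}; from R→epsilon we get {epsilon}. So FIRST(R) = {epsilon, a, e}.
FOLLOW(S) includes $ since S is the start symbol.
FOLLOW(S): in R→S Q S R (occurrence 1), S is followed by Q S R with FIRST {a, e}; in R→S Q S R (occurrence 2), S is followed by R with FIRST {epsilon, a, e}; in R→S Q S R (occurrence 2), the suffix after S is nullable, so FOLLOW(S) ⊇ FOLLOW(R) = {$, a, e}; in Q→e a e S, the suffix after S is empty, so FOLLOW(S) ⊇ FOLLOW(Q) = {$, a, e}; in Q→a R S S (occurrence 1), S is followed by S with FIRST {epsilon, a, e}; in Q→a R S S (occurrence 1), the suffix after S is nullable, so FOLLOW(S) ⊇ FOLLOW(Q) = {$, a, e}; in Q→a R S S (occurrence 2), the suffix after S is empty, so FOLLOW(S) ⊇ FOLLOW(Q) = {$, a, e}. Thus FOLLOW(S) = {$, a, e}.
FOLLOW(R): in R→S Q S R, the suffix after R is empty (adds nothing new); in Q→a R S S, R is followed by S S with FIRST {epsilon, a, e}; in Q→a R S S, the suffix after R is nullable, so FOLLOW(R) ⊇ FOLLOW(Q) = {$, a, e}. Thus FOLLOW(R) = {$, a, e}.
FOLLOW(Q): in S→Q Q (occurrence 1), Q is followed by Q with FIRST {a, e}; in S→Q Q (occurrence 2), the suffix after Q is empty, so FOLLOW(Q) ⊇ FOLLOW(S) = {$, a, e}; in R→S Q S R, Q is followed by S R with FIRST {epsilon, a, e}; in R→S Q S R, the suffix after Q is nullable, so FOLLOW(Q) ⊇ FOLLOW(R) = {$, a, e}. Thus FOLLOW(Q) = {$, a, e}.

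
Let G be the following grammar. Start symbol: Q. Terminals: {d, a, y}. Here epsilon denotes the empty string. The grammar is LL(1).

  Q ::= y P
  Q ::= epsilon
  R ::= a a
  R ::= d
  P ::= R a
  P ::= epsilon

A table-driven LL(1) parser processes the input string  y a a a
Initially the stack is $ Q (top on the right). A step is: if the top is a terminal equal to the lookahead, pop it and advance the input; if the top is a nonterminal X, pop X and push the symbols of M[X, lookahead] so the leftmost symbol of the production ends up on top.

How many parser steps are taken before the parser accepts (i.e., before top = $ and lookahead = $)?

step 1: stack=$ Q  input=y a a a $  — expand Q ::= y P
step 2: stack=$ P y  input=y a a a $  — match y
step 3: stack=$ P  input=a a a $  — expand P ::= R a
step 4: stack=$ a R  input=a a a $  — expand R ::= a a
step 5: stack=$ a a a  input=a a a $  — match a
step 6: stack=$ a a  input=a a $  — match a
step 7: stack=$ a  input=a $  — match a
Accept reached after 7 steps.

7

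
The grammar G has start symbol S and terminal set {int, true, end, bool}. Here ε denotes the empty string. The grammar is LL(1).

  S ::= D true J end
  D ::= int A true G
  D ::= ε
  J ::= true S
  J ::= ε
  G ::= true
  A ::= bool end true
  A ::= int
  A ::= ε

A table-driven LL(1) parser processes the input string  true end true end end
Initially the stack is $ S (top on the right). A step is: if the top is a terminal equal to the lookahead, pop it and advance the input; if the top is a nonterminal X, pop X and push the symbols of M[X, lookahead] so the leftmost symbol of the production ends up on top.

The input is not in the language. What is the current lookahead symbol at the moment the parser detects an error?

true

     Stack           Input                    Action
  1  $ S             true end true end end $  expand S ::= D true J end
  2  $ end J true D  true end true end end $  expand D ::= ε
  3  $ end J true    true end true end end $  match true
  4  $ end J         end true end end $       expand J ::= ε
  5  $ end           end true end end $       match end
  6  $               true end end $           error: stack empty but input remains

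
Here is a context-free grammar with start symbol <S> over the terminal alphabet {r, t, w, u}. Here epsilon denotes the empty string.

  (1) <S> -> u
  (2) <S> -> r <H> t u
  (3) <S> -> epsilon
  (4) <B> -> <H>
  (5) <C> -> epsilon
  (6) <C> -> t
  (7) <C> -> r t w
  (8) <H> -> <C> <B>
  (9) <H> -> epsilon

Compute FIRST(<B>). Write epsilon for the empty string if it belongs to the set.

{epsilon, r, t}

FIRST(<S>): from <S>->u we get {u}; from <S>->r <H> t u we get {r}; from <S>->epsilon we get {epsilon}. So FIRST(<S>) = {epsilon, r, u}.
FIRST(<C>): from <C>->epsilon we get {epsilon}; from <C>->t we get {t}; from <C>->r t w we get {r}. So FIRST(<C>) = {epsilon, r, t}.
FIRST(<B>): from <B>-><H> we get {epsilon, r, t}. So FIRST(<B>) = {epsilon, r, t}.
FIRST(<H>): from <H>-><C> <B> we get {epsilon, r, t}; from <H>->epsilon we get {epsilon}. So FIRST(<H>) = {epsilon, r, t}.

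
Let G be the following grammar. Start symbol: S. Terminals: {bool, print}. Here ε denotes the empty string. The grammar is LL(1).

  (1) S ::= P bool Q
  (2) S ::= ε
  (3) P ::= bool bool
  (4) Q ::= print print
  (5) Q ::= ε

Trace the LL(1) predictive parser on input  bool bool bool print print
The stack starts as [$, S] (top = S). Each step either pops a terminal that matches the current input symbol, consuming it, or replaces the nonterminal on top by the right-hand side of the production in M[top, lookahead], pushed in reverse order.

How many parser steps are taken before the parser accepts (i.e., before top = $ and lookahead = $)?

step 1: stack=$ S  input=bool bool bool print print $  — expand S ::= P bool Q
step 2: stack=$ Q bool P  input=bool bool bool print print $  — expand P ::= bool bool
step 3: stack=$ Q bool bool bool  input=bool bool bool print print $  — match bool
step 4: stack=$ Q bool bool  input=bool bool print print $  — match bool
step 5: stack=$ Q bool  input=bool print print $  — match bool
step 6: stack=$ Q  input=print print $  — expand Q ::= print print
step 7: stack=$ print print  input=print print $  — match print
step 8: stack=$ print  input=print $  — match print
Accept reached after 8 steps.

8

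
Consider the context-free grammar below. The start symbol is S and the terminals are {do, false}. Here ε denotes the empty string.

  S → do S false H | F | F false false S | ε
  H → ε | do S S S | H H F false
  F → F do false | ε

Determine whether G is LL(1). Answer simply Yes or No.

No

FIRST(S) = {ε, do, false}
FIRST(H) = {ε, do, false}
FIRST(F) = {ε, do}
FOLLOW(S) = {$, do, false}
FOLLOW(H) = {$, do, false}
FOLLOW(F) = {$, do, false}
Cell M[F, do] receives both F → F do false and F → ε — the grammar is not LL(1).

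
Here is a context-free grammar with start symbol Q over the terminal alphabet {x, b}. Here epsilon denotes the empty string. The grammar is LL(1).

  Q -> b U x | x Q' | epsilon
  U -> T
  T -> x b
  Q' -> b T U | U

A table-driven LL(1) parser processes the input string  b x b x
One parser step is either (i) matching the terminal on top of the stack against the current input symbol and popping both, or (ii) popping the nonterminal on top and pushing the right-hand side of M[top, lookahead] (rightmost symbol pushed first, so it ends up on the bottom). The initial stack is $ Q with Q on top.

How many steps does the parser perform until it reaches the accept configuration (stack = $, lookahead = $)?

     Stack    Input      Action
  1  $ Q      b x b x $  expand Q -> b U x
  2  $ x U b  b x b x $  match b
  3  $ x U    x b x $    expand U -> T
  4  $ x T    x b x $    expand T -> x b
  5  $ x b x  x b x $    match x
  6  $ x b    b x $      match b
  7  $ x      x $        match x
Accept reached after 7 steps.

7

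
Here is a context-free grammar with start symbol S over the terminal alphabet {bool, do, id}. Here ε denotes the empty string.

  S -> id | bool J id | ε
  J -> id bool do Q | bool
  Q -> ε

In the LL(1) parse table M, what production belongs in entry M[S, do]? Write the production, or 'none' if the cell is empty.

none

FIRST(S): from S->id we get {id}; from S->bool J id we get {bool}; from S->ε we get {ε}. So FIRST(S) = {ε, bool, id}.
FIRST(J): from J->id bool do Q we get {id}; from J->bool we get {bool}. So FIRST(J) = {bool, id}.
FIRST(Q): from Q->ε we get {ε}. So FIRST(Q) = {ε}.
FOLLOW(S) includes $ since S is the start symbol.
FOLLOW(S): S appears on no right-hand side. Thus FOLLOW(S) = {$}.
For S -> id: FIRST(id) = {id}, so it goes in M[S, t] for t ∈ {id}.
For S -> bool J id: FIRST(bool J id) = {bool}, so it goes in M[S, t] for t ∈ {bool}.
For S -> ε: FIRST(ε) = {ε}, so it goes in M[S, t] for t ∈ {}; since ε ∈ FIRST, also for every t ∈ FOLLOW(S) = {$}.
None of these place a production in M[S, do].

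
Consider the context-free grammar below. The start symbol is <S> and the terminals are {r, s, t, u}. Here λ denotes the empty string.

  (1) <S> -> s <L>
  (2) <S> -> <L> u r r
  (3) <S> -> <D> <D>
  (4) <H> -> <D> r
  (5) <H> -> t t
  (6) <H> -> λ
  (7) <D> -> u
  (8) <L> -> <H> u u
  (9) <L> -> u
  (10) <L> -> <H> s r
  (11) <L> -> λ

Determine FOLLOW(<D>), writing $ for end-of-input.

{$, r, u}

FIRST(<D>) = {u}
FIRST(<H>) = {λ, t, u}  (via <D> r)
FIRST(<L>) = {λ, s, t, u}  (via <H> u u, <H> s r)
FIRST(<S>) = {s, t, u}  (via <L> u r r, <D> <D>)
FOLLOW(<S>) includes $ since <S> is the start symbol.
FOLLOW(<S>): <S> appears on no right-hand side. Thus FOLLOW(<S>) = {$}.
FOLLOW(<H>): in <L>-><H> u u, <H> is followed by u u with FIRST {u}; in <L>-><H> s r, <H> is followed by s r with FIRST {s}. Thus FOLLOW(<H>) = {s, u}.
FOLLOW(<D>): in <S>-><D> <D> (occurrence 1), <D> is followed by <D> with FIRST {u}; in <S>-><D> <D> (occurrence 2), the suffix after <D> is empty, so FOLLOW(<D>) ⊇ FOLLOW(<S>) = {$}; in <H>-><D> r, <D> is followed by r with FIRST {r}. Thus FOLLOW(<D>) = {$, r, u}.
FOLLOW(<L>): in <S>->s <L>, the suffix after <L> is empty, so FOLLOW(<L>) ⊇ FOLLOW(<S>) = {$}; in <S>-><L> u r r, <L> is followed by u r r with FIRST {u}. Thus FOLLOW(<L>) = {$, u}.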